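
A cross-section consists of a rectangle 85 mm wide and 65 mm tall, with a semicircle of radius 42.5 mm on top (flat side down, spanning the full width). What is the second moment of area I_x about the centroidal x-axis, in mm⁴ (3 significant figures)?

I_x ≈ 7.09 × 10⁶ mm⁴

Split into non-overlapping primitives; take the origin at the lower-left of the bounding box.
Rectangular body: 85 × 65, A = 5 525 mm², y = 32.5 mm, Ī = 1 945 260 mm⁴.
Semicircular cap: semicircle r = 42.5, A = 2837.3 mm², y = 83.038 mm, Ī = 358 086 mm⁴.
Centroid: ȳ = ΣA·y / ΣA = 49.647 mm.
Transfer each piece to the centroidal x-axis using Ī + A·d² with d = y − 49.647:
  rectangular body: d = -17.147 mm → contributes +3 569 724 mm⁴
  semicircular cap: d = 33.391 mm → contributes +3 521 416 mm⁴
Total I = 7 091 140 mm⁴.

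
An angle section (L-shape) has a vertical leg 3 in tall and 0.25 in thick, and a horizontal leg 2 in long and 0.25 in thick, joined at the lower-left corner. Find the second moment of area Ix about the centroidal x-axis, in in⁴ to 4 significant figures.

Ix ≈ 1.087 in⁴

Break the section into simple shapes (no overlaps), measuring from the bottom-left corner of the bounding box.
Vertical leg: 0.25 × 3, A = 0.75 in², y = 1.5 in, Ī = 0.5625 in⁴.
Horizontal leg (remainder): 1.75 × 0.25, A = 0.4375 in², y = 0.125 in, Ī = 0.00227865 in⁴.
Centroid: ȳ = ΣA·y / ΣA = 0.993421 in.
Transfer each piece to the centroidal x-axis using Ī + A·d² with d = y − 0.993421:
  vertical leg: d = 0.506579 in → contributes +0.754967 in⁴
  horizontal leg (remainder): d = -0.868421 in → contributes +0.332222 in⁴
Total I = 1.08719 in⁴.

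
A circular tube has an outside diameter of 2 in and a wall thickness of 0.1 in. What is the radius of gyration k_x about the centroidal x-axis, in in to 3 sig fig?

Decompose the section into non-overlapping parts with the origin at the bottom-left of its bounding rectangle.
Outer circle: ⌀2, A = 3.1416 in², y = 1 in, Ī = 0.7854 in⁴.
Bore (subtracted): ⌀1.8, A = 2.5447 in², y = 1 in, Ī = 0.5153 in⁴.
By symmetry the centroid is at mid-height, ȳ = 1 in.
All pieces are centred on the centroidal x-axis, so I = ΣĪ (holes subtracted) = 0.2701 in⁴.
Radius of gyration: k = √(I/A) = √(0.2701 / 0.5969) = 0.67268 in.

k_x ≈ 0.673 in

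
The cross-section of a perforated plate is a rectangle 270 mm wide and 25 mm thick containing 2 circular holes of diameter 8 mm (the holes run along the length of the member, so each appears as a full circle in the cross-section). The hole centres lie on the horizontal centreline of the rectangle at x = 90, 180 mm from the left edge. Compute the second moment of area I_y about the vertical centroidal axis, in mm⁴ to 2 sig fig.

I_y ≈ 4.1 × 10⁷ mm⁴

Decompose the section into non-overlapping parts with the origin at the bottom-left of its bounding rectangle.
Plate: 270 × 25, A = 6 750 mm², x = 135 mm, Ī = 41 006 250 mm⁴.
Hole 1 (subtracted): ⌀8, A = 50.27 mm², x = 90 mm, Ī = 201.1 mm⁴.
Hole 2 (subtracted): ⌀8, A = 50.27 mm², x = 180 mm, Ī = 201.1 mm⁴.
By symmetry the centroid is at mid-width, x̄ = 135 mm.
Transfer each piece to the vertical centroidal axis using Ī + A·d² with d = x − 135:
  plate: d = 0 mm → contributes +41 006 250 mm⁴
  hole 1: d = -45 mm → contributes −101 989 mm⁴
  hole 2: d = 45 mm → contributes −101 989 mm⁴
Total I = 40 802 273 mm⁴.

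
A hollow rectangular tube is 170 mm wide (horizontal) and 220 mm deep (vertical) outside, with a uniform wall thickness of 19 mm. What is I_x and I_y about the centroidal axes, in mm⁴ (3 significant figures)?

Decompose the section into non-overlapping parts with the origin at the bottom-left of its bounding rectangle.
Outer rectangle: 170 × 220, A = 37 400 mm², y = 110 mm, Ī = 150 846 667 mm⁴.
Inner void (subtracted): 132 × 182, A = 24 024 mm², y = 110 mm, Ī = 66 314 248 mm⁴.
By symmetry the centroid is at mid-height, ȳ = 110 mm.
All pieces are centred on the centroidal x-axis, so I = ΣĪ (holes subtracted) = 84 532 419 mm⁴.
Repeating about the centroidal y-axis gives I_y = 55 188 819 mm⁴.

I_x ≈ 8.45 × 10⁷ mm⁴, I_y ≈ 5.52 × 10⁷ mm⁴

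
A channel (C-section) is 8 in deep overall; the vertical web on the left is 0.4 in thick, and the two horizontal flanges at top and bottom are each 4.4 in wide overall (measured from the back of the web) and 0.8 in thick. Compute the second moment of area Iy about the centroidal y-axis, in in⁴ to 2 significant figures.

Iy ≈ 19 in⁴

Decompose the section into non-overlapping parts with the origin at the bottom-left of its bounding rectangle.
Web: 0.4 × 8, A = 3.2 in², x = 0.2 in, Ī = 0.04267 in⁴.
Top flange (beyond web): 4 × 0.8, A = 3.2 in², x = 2.4 in, Ī = 4.267 in⁴.
Bottom flange (beyond web): 4 × 0.8, A = 3.2 in², x = 2.4 in, Ī = 4.267 in⁴.
Centroid: x̄ = ΣA·x / ΣA = 1.667 in.
Transfer each piece to the centroidal y-axis using Ī + A·d² with d = x − 1.667:
  web: d = -1.467 in → contributes +6.926 in⁴
  top flange (beyond web): d = 0.7333 in → contributes +5.988 in⁴
  bottom flange (beyond web): d = 0.7333 in → contributes +5.988 in⁴
Total I = 18.9 in⁴.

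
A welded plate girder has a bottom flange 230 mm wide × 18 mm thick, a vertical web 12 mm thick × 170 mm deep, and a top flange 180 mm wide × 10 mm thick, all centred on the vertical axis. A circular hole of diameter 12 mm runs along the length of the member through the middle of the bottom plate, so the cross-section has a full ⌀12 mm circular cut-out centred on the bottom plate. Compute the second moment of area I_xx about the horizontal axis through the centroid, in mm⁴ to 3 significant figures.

I_xx ≈ 4.92 × 10⁷ mm⁴

Split into non-overlapping primitives; take the origin at the lower-left of the bounding box.
Bottom plate: 230 × 18, A = 4 140 mm², y = 9 mm, Ī = 111 780 mm⁴.
Web plate: 12 × 170, A = 2 040 mm², y = 103 mm, Ī = 4 913 000 mm⁴.
Top plate: 180 × 10, A = 1 800 mm², y = 193 mm, Ī = 15 000 mm⁴.
Hole (subtracted): ⌀12, A = 113.1 mm², y = 9 mm, Ī = 1017.9 mm⁴.
Centroid: ȳ = ΣA·y / ΣA = 75.476 mm.
Transfer each piece to the horizontal axis through the centroid using Ī + A·d² with d = y − 75.476:
  bottom plate: d = -66.476 mm → contributes +18 406 667 mm⁴
  web plate: d = 27.524 mm → contributes +6 458 447 mm⁴
  top plate: d = 117.52 mm → contributes +24 876 415 mm⁴
  hole: d = -66.476 mm → contributes −500 801 mm⁴
Total I = 49 240 728 mm⁴.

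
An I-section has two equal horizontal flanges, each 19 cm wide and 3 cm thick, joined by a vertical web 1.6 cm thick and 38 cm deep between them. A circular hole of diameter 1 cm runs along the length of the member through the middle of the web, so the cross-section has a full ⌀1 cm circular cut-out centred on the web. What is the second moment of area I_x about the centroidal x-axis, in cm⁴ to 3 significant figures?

I_x ≈ 5.53 × 10⁴ cm⁴

Treat the section as a set of non-overlapping primitives; coordinates are from the bounding-box lower-left.
Bottom flange: 19 × 3, A = 57 cm², y = 1.5 cm, Ī = 42.75 cm⁴.
Web: 1.6 × 38, A = 60.8 cm², y = 22 cm, Ī = 7316.3 cm⁴.
Top flange: 19 × 3, A = 57 cm², y = 42.5 cm, Ī = 42.75 cm⁴.
Hole (subtracted): ⌀1, A = 0.7854 cm², y = 22 cm, Ī = 0.049087 cm⁴.
By symmetry the centroid is at mid-height, ȳ = 22 cm.
Transfer each piece to the centroidal x-axis using Ī + A·d² with d = y − 22:
  bottom flange: d = -20.5 cm → contributes +23 997 cm⁴
  web: d = 0 cm → contributes +7316.3 cm⁴
  top flange: d = 20.5 cm → contributes +23 997 cm⁴
  hole: d = 0 cm → contributes −0.049087 cm⁴
Total I = 55 310 cm⁴.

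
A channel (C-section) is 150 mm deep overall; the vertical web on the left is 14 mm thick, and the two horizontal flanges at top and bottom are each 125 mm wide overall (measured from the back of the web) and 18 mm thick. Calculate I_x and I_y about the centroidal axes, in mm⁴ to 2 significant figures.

Decompose the section into non-overlapping parts with the origin at the bottom-left of its bounding rectangle.
Web: 14 × 150, A = 2 100 mm², y = 75 mm, Ī = 3 937 500 mm⁴.
Top flange (beyond web): 111 × 18, A = 1 998 mm², y = 141 mm, Ī = 53 946 mm⁴.
Bottom flange (beyond web): 111 × 18, A = 1 998 mm², y = 9 mm, Ī = 53 946 mm⁴.
By symmetry the centroid is at mid-height, ȳ = 75 mm.
Transfer each piece to the centroidal x-axis using Ī + A·d² with d = y − 75:
  web: d = 0 mm → contributes +3 937 500 mm⁴
  top flange (beyond web): d = 66 mm → contributes +8 757 234 mm⁴
  bottom flange (beyond web): d = -66 mm → contributes +8 757 234 mm⁴
Total I = 21 451 968 mm⁴.
For the y-axis: x̄ = 47.97 mm.
Repeating about the centroidal y-axis gives I_y = 9 514 438 mm⁴.

I_x ≈ 2.1 × 10⁷ mm⁴, I_y ≈ 9.5 × 10⁶ mm⁴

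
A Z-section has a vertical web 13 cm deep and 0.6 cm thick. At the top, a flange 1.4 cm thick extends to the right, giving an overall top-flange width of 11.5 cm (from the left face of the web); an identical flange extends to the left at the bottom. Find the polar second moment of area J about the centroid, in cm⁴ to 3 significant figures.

J ≈ 2450 cm⁴

Split into non-overlapping primitives; take the origin at the lower-left of the bounding box.
Web: 0.6 × 13, A = 7.8 cm², y = 6.5 cm, Ī = 109.85 cm⁴.
Top flange (beyond web): 10.9 × 1.4, A = 15.26 cm², y = 12.3 cm, Ī = 2.4925 cm⁴.
Bottom flange (beyond web): 10.9 × 1.4, A = 15.26 cm², y = 0.7 cm, Ī = 2.4925 cm⁴.
Centroid: ȳ = ΣA·y / ΣA = 6.5 cm.
Transfer each piece to the centroidal x-axis using Ī + A·d² with d = y − 6.5:
  web: d = 0 cm → contributes +109.85 cm⁴
  top flange (beyond web): d = 5.8 cm → contributes +515.84 cm⁴
  bottom flange (beyond web): d = -5.8 cm → contributes +515.84 cm⁴
Total I = 1141.5 cm⁴.
For the y-axis: x̄ = 11.2 cm.
Repeating about the centroidal y-axis gives I_y = 1311.5 cm⁴.
Polar second moment: J = I_x + I_y = 2 453 cm⁴.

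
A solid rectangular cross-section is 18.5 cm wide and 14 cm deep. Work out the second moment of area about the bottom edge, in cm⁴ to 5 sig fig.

I_base ≈ 1.6921 × 10⁴ cm⁴

The section: 18.5 × 14, A = 259 cm², y = 7 cm, Ī = 4230.333 cm⁴.
Transfer it to the base of the section using Ī + A·d² with d = y − 0:
  the section: d = 7 cm → contributes +16921.33 cm⁴
Total I = 16921.33 cm⁴.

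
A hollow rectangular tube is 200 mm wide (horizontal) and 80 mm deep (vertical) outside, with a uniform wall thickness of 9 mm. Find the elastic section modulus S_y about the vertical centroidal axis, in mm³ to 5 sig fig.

Treat the section as a set of non-overlapping primitives; coordinates are from the bounding-box lower-left.
Outer rectangle: 200 × 80, A = 16 000 mm², x = 100 mm, Ī = 53 333 333 mm⁴.
Inner void (subtracted): 182 × 62, A = 11 284 mm², x = 100 mm, Ī = 31 147 601 mm⁴.
By symmetry the centroid is at mid-width, x̄ = 100 mm.
All pieces are centred on the vertical centroidal axis, so I = ΣĪ (holes subtracted) = 22 185 732 mm⁴.
Extreme fibre distance c = 100 mm; S = I/c = 221857.3 mm³.

S_y ≈ 2.2186 × 10⁵ mm³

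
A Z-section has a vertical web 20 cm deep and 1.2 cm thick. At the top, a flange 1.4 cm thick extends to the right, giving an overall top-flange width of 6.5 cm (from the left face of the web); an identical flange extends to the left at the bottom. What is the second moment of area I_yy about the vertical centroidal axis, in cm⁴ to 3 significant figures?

I_yy ≈ 194 cm⁴

Treat the section as a set of non-overlapping primitives; coordinates are from the bounding-box lower-left.
Web: 1.2 × 20, A = 24 cm², x = 5.9 cm, Ī = 2.88 cm⁴.
Top flange (beyond web): 5.3 × 1.4, A = 7.42 cm², x = 9.15 cm, Ī = 17.369 cm⁴.
Bottom flange (beyond web): 5.3 × 1.4, A = 7.42 cm², x = 2.65 cm, Ī = 17.369 cm⁴.
Centroid: x̄ = ΣA·x / ΣA = 5.9 cm.
Transfer each piece to the vertical centroidal axis using Ī + A·d² with d = x − 5.9:
  web: d = 0 cm → contributes +2.88 cm⁴
  top flange (beyond web): d = 3.25 cm → contributes +95.743 cm⁴
  bottom flange (beyond web): d = -3.25 cm → contributes +95.743 cm⁴
Total I = 194.37 cm⁴.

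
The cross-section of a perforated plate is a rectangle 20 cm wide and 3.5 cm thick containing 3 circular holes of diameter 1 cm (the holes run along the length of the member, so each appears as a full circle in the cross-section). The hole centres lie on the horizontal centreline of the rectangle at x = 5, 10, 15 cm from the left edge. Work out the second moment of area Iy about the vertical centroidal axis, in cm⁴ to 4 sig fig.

Break the section into simple shapes (no overlaps), measuring from the bottom-left corner of the bounding box.
Plate: 20 × 3.5, A = 70 cm², x = 10 cm, Ī = 2333.33 cm⁴.
Hole 1 (subtracted): ⌀1, A = 0.785398 cm², x = 5 cm, Ī = 0.0490874 cm⁴.
Hole 2 (subtracted): ⌀1, A = 0.785398 cm², x = 10 cm, Ī = 0.0490874 cm⁴.
Hole 3 (subtracted): ⌀1, A = 0.785398 cm², x = 15 cm, Ī = 0.0490874 cm⁴.
By symmetry the centroid is at mid-width, x̄ = 10 cm.
Transfer each piece to the vertical centroidal axis using Ī + A·d² with d = x − 10:
  plate: d = 0 cm → contributes +2333.33 cm⁴
  hole 1: d = -5 cm → contributes −19.684 cm⁴
  hole 2: d = 0 cm → contributes −0.0490874 cm⁴
  hole 3: d = 5 cm → contributes −19.684 cm⁴
Total I = 2293.92 cm⁴.

Iy ≈ 2294 cm⁴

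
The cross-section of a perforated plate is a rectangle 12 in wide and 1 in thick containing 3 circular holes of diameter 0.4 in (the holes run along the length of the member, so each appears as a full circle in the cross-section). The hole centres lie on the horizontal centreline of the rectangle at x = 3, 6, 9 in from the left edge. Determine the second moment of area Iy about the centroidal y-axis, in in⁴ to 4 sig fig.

Split into non-overlapping primitives; take the origin at the lower-left of the bounding box.
Plate: 12 × 1, A = 12 in², x = 6 in, Ī = 144 in⁴.
Hole 1 (subtracted): ⌀0.4, A = 0.125664 in², x = 3 in, Ī = 0.00125664 in⁴.
Hole 2 (subtracted): ⌀0.4, A = 0.125664 in², x = 6 in, Ī = 0.00125664 in⁴.
Hole 3 (subtracted): ⌀0.4, A = 0.125664 in², x = 9 in, Ī = 0.00125664 in⁴.
By symmetry the centroid is at mid-width, x̄ = 6 in.
Transfer each piece to the centroidal y-axis using Ī + A·d² with d = x − 6:
  plate: d = 0 in → contributes +144 in⁴
  hole 1: d = -3 in → contributes −1.13223 in⁴
  hole 2: d = 0 in → contributes −0.00125664 in⁴
  hole 3: d = 3 in → contributes −1.13223 in⁴
Total I = 141.734 in⁴.

Iy ≈ 141.7 in⁴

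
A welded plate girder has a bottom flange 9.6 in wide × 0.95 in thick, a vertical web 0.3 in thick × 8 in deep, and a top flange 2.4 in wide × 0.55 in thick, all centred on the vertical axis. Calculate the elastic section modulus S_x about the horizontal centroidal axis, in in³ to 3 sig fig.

Break the section into simple shapes (no overlaps), measuring from the bottom-left corner of the bounding box.
Bottom plate: 9.6 × 0.95, A = 9.12 in², y = 0.475 in, Ī = 0.6859 in⁴.
Web plate: 0.3 × 8, A = 2.4 in², y = 4.95 in, Ī = 12.8 in⁴.
Top plate: 2.4 × 0.55, A = 1.32 in², y = 9.225 in, Ī = 0.033275 in⁴.
Centroid: ȳ = ΣA·y / ΣA = 2.211 in.
Transfer each piece to the horizontal centroidal axis using Ī + A·d² with d = y − 2.211:
  bottom plate: d = -1.736 in → contributes +28.17 in⁴
  web plate: d = 2.739 in → contributes +30.805 in⁴
  top plate: d = 7.014 in → contributes +64.973 in⁴
Total I = 123.95 in⁴.
Extreme fibre distance c = 7.289 in; S = I/c = 17.005 in³.

S_x ≈ 17.0 in³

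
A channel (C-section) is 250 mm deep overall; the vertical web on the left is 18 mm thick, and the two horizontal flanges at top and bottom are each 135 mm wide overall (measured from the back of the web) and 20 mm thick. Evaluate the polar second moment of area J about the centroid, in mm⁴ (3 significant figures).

Break the section into simple shapes (no overlaps), measuring from the bottom-left corner of the bounding box.
Web: 18 × 250, A = 4 500 mm², y = 125 mm, Ī = 23 437 500 mm⁴.
Top flange (beyond web): 117 × 20, A = 2 340 mm², y = 240 mm, Ī = 78 000 mm⁴.
Bottom flange (beyond web): 117 × 20, A = 2 340 mm², y = 10 mm, Ī = 78 000 mm⁴.
By symmetry the centroid is at mid-height, ȳ = 125 mm.
Transfer each piece to the centroidal x-axis using Ī + A·d² with d = y − 125:
  web: d = 0 mm → contributes +23 437 500 mm⁴
  top flange (beyond web): d = 115 mm → contributes +31 024 500 mm⁴
  bottom flange (beyond web): d = -115 mm → contributes +31 024 500 mm⁴
Total I = 85 486 500 mm⁴.
For the y-axis: x̄ = 43.412 mm.
Repeating about the centroidal y-axis gives I_y = 15 912 784 mm⁴.
Polar second moment: J = I_x + I_y = 101 399 284 mm⁴.

J ≈ 1.01 × 10⁸ mm⁴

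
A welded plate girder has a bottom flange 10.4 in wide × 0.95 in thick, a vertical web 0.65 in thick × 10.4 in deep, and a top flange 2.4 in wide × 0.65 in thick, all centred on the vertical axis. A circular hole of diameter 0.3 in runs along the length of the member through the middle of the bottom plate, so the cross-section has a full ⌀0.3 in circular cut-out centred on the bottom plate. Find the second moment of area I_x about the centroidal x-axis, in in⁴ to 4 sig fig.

Treat the section as a set of non-overlapping primitives; coordinates are from the bounding-box lower-left.
Bottom plate: 10.4 × 0.95, A = 9.88 in², y = 0.475 in, Ī = 0.743058 in⁴.
Web plate: 0.65 × 10.4, A = 6.76 in², y = 6.15 in, Ī = 60.9301 in⁴.
Top plate: 2.4 × 0.65, A = 1.56 in², y = 11.675 in, Ī = 0.054925 in⁴.
Hole (subtracted): ⌀0.3, A = 0.0706858 in², y = 0.475 in, Ī = 0.000397608 in⁴.
Centroid: ȳ = ΣA·y / ΣA = 3.55482 in.
Transfer each piece to the centroidal x-axis using Ī + A·d² with d = y − 3.55482:
  bottom plate: d = -3.07982 in → contributes +94.4577 in⁴
  web plate: d = 2.59518 in → contributes +106.459 in⁴
  top plate: d = 8.12018 in → contributes +102.917 in⁴
  hole: d = -3.07982 in → contributes −0.670873 in⁴
Total I = 303.162 in⁴.

I_x ≈ 303.2 in⁴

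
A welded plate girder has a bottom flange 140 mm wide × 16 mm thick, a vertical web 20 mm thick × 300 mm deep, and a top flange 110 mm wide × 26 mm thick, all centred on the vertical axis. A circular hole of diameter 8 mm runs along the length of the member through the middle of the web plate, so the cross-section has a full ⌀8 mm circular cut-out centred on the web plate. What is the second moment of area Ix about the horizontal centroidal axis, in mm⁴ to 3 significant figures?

Treat the section as a set of non-overlapping primitives; coordinates are from the bounding-box lower-left.
Bottom plate: 140 × 16, A = 2 240 mm², y = 8 mm, Ī = 47 787 mm⁴.
Web plate: 20 × 300, A = 6 000 mm², y = 166 mm, Ī = 45 000 000 mm⁴.
Top plate: 110 × 26, A = 2 860 mm², y = 329 mm, Ī = 161 113 mm⁴.
Hole (subtracted): ⌀8, A = 50.265 mm², y = 166 mm, Ī = 201.06 mm⁴.
Centroid: ȳ = ΣA·y / ΣA = 176.16 mm.
Transfer each piece to the horizontal centroidal axis using Ī + A·d² with d = y − 176.16:
  bottom plate: d = -168.16 mm → contributes +63 389 665 mm⁴
  web plate: d = -10.16 mm → contributes +45 619 295 mm⁴
  top plate: d = 152.84 mm → contributes +66 971 320 mm⁴
  hole: d = -10.16 mm → contributes −5389.3 mm⁴
Total I = 175 974 891 mm⁴.

Ix ≈ 1.76 × 10⁸ mm⁴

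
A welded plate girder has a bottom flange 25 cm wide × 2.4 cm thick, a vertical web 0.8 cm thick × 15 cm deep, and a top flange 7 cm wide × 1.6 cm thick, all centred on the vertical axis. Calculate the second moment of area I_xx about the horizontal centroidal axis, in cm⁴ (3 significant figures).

Decompose the section into non-overlapping parts with the origin at the bottom-left of its bounding rectangle.
Bottom plate: 25 × 2.4, A = 60 cm², y = 1.2 cm, Ī = 28.8 cm⁴.
Web plate: 0.8 × 15, A = 12 cm², y = 9.9 cm, Ī = 225 cm⁴.
Top plate: 7 × 1.6, A = 11.2 cm², y = 18.2 cm, Ī = 2.3893 cm⁴.
Centroid: ȳ = ΣA·y / ΣA = 4.7433 cm.
Transfer each piece to the horizontal centroidal axis using Ī + A·d² with d = y − 4.7433:
  bottom plate: d = -3.5433 cm → contributes +782.09 cm⁴
  web plate: d = 5.1567 cm → contributes +544.1 cm⁴
  top plate: d = 13.457 cm → contributes +2030.5 cm⁴
Total I = 3356.7 cm⁴.

I_xx ≈ 3360 cm⁴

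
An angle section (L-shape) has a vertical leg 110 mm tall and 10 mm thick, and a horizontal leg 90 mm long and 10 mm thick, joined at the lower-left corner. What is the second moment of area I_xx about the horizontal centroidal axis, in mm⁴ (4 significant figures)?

I_xx ≈ 2.274 × 10⁶ mm⁴

Split into non-overlapping primitives; take the origin at the lower-left of the bounding box.
Vertical leg: 10 × 110, A = 1 100 mm², y = 55 mm, Ī = 1 109 167 mm⁴.
Horizontal leg (remainder): 80 × 10, A = 800 mm², y = 5 mm, Ī = 6666.67 mm⁴.
Centroid: ȳ = ΣA·y / ΣA = 33.9474 mm.
Transfer each piece to the horizontal centroidal axis using Ī + A·d² with d = y − 33.9474:
  vertical leg: d = 21.0526 mm → contributes +1 596 701 mm⁴
  horizontal leg (remainder): d = -28.9474 mm → contributes +677 027 mm⁴
Total I = 2 273 728 mm⁴.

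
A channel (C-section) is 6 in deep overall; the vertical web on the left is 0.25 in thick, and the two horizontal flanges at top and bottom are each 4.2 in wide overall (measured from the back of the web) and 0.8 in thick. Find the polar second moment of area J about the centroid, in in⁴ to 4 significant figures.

Break the section into simple shapes (no overlaps), measuring from the bottom-left corner of the bounding box.
Web: 0.25 × 6, A = 1.5 in², y = 3 in, Ī = 4.5 in⁴.
Top flange (beyond web): 3.95 × 0.8, A = 3.16 in², y = 5.6 in, Ī = 0.168533 in⁴.
Bottom flange (beyond web): 3.95 × 0.8, A = 3.16 in², y = 0.4 in, Ī = 0.168533 in⁴.
By symmetry the centroid is at mid-height, ȳ = 3 in.
Transfer each piece to the centroidal x-axis using Ī + A·d² with d = y − 3:
  web: d = 0 in → contributes +4.5 in⁴
  top flange (beyond web): d = 2.6 in → contributes +21.5301 in⁴
  bottom flange (beyond web): d = -2.6 in → contributes +21.5301 in⁴
Total I = 47.5603 in⁴.
For the y-axis: x̄ = 1.82219 in.
Repeating about the centroidal y-axis gives I_y = 13.5713 in⁴.
Polar second moment: J = I_x + I_y = 61.1315 in⁴.

J ≈ 61.13 in⁴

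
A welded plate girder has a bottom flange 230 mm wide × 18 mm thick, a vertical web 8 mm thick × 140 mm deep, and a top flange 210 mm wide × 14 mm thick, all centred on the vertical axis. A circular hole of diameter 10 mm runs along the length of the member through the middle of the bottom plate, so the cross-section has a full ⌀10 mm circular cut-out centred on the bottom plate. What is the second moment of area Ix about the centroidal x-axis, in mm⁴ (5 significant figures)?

Decompose the section into non-overlapping parts with the origin at the bottom-left of its bounding rectangle.
Bottom plate: 230 × 18, A = 4 140 mm², y = 9 mm, Ī = 111 780 mm⁴.
Web plate: 8 × 140, A = 1 120 mm², y = 88 mm, Ī = 1 829 333 mm⁴.
Top plate: 210 × 14, A = 2 940 mm², y = 165 mm, Ī = 48 020 mm⁴.
Hole (subtracted): ⌀10, A = 78.53982 mm², y = 9 mm, Ī = 490.8739 mm⁴.
Centroid: ȳ = ΣA·y / ΣA = 76.3672 mm.
Transfer each piece to the centroidal x-axis using Ī + A·d² with d = y − 76.3672:
  bottom plate: d = -67.3672 mm → contributes +18 900 504 mm⁴
  web plate: d = 11.6328 mm → contributes +1 980 894 mm⁴
  top plate: d = 88.6328 mm → contributes +23 143 995 mm⁴
  hole: d = -67.3672 mm → contributes −356931.2 mm⁴
Total I = 43 668 462 mm⁴.

Ix ≈ 4.3668 × 10⁷ mm⁴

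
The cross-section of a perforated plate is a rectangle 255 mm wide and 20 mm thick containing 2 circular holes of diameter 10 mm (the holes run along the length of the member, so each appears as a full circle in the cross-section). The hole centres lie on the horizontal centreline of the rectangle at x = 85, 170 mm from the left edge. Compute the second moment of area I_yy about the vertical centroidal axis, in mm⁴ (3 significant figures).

Treat the section as a set of non-overlapping primitives; coordinates are from the bounding-box lower-left.
Plate: 255 × 20, A = 5 100 mm², x = 127.5 mm, Ī = 27 635 625 mm⁴.
Hole 1 (subtracted): ⌀10, A = 78.54 mm², x = 85 mm, Ī = 490.87 mm⁴.
Hole 2 (subtracted): ⌀10, A = 78.54 mm², x = 170 mm, Ī = 490.87 mm⁴.
By symmetry the centroid is at mid-width, x̄ = 127.5 mm.
Transfer each piece to the vertical centroidal axis using Ī + A·d² with d = x − 127.5:
  plate: d = 0 mm → contributes +27 635 625 mm⁴
  hole 1: d = -42.5 mm → contributes −142 353 mm⁴
  hole 2: d = 42.5 mm → contributes −142 353 mm⁴
Total I = 27 350 918 mm⁴.

I_yy ≈ 2.74 × 10⁷ mm⁴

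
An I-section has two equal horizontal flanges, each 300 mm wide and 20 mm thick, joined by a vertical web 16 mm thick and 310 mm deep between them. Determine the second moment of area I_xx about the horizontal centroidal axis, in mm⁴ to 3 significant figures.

Decompose the section into non-overlapping parts with the origin at the bottom-left of its bounding rectangle.
Bottom flange: 300 × 20, A = 6 000 mm², y = 10 mm, Ī = 200 000 mm⁴.
Web: 16 × 310, A = 4 960 mm², y = 175 mm, Ī = 39 721 333 mm⁴.
Top flange: 300 × 20, A = 6 000 mm², y = 340 mm, Ī = 200 000 mm⁴.
By symmetry the centroid is at mid-height, ȳ = 175 mm.
Transfer each piece to the horizontal centroidal axis using Ī + A·d² with d = y − 175:
  bottom flange: d = -165 mm → contributes +163 550 000 mm⁴
  web: d = 0 mm → contributes +39 721 333 mm⁴
  top flange: d = 165 mm → contributes +163 550 000 mm⁴
Total I = 366 821 333 mm⁴.

I_xx ≈ 3.67 × 10⁸ mm⁴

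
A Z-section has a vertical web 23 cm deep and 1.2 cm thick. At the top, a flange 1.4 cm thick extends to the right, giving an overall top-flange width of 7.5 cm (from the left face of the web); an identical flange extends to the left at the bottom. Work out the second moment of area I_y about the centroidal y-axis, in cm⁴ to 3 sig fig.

I_y ≈ 310 cm⁴

Split into non-overlapping primitives; take the origin at the lower-left of the bounding box.
Web: 1.2 × 23, A = 27.6 cm², x = 6.9 cm, Ī = 3.312 cm⁴.
Top flange (beyond web): 6.3 × 1.4, A = 8.82 cm², x = 10.65 cm, Ī = 29.172 cm⁴.
Bottom flange (beyond web): 6.3 × 1.4, A = 8.82 cm², x = 3.15 cm, Ī = 29.172 cm⁴.
Centroid: x̄ = ΣA·x / ΣA = 6.9 cm.
Transfer each piece to the centroidal y-axis using Ī + A·d² with d = x − 6.9:
  web: d = 0 cm → contributes +3.312 cm⁴
  top flange (beyond web): d = 3.75 cm → contributes +153.2 cm⁴
  bottom flange (beyond web): d = -3.75 cm → contributes +153.2 cm⁴
Total I = 309.72 cm⁴.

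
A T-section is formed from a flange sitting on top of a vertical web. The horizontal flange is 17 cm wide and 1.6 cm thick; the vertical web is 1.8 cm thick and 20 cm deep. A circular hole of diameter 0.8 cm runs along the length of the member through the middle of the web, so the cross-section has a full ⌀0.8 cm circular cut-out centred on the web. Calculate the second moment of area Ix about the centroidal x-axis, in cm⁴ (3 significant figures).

Ix ≈ 3000 cm⁴

Break the section into simple shapes (no overlaps), measuring from the bottom-left corner of the bounding box.
Flange: 17 × 1.6, A = 27.2 cm², y = 20.8 cm, Ī = 5.8027 cm⁴.
Web: 1.8 × 20, A = 36 cm², y = 10 cm, Ī = 1 200 cm⁴.
Hole (subtracted): ⌀0.8, A = 0.50265 cm², y = 10 cm, Ī = 0.020106 cm⁴.
Centroid: ȳ = ΣA·y / ΣA = 14.685 cm.
Transfer each piece to the centroidal x-axis using Ī + A·d² with d = y − 14.685:
  flange: d = 6.1146 cm → contributes +1022.8 cm⁴
  web: d = -4.6854 cm → contributes +1990.3 cm⁴
  hole: d = -4.6854 cm → contributes −11.055 cm⁴
Total I = 3 002 cm⁴.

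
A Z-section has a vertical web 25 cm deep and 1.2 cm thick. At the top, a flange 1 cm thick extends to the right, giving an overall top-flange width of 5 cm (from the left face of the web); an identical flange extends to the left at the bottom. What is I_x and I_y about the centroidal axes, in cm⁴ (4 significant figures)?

I_x ≈ 2658 cm⁴, I_y ≈ 60.25 cm⁴

Split into non-overlapping primitives; take the origin at the lower-left of the bounding box.
Web: 1.2 × 25, A = 30 cm², y = 12.5 cm, Ī = 1562.5 cm⁴.
Top flange (beyond web): 3.8 × 1, A = 3.8 cm², y = 24.5 cm, Ī = 0.316667 cm⁴.
Bottom flange (beyond web): 3.8 × 1, A = 3.8 cm², y = 0.5 cm, Ī = 0.316667 cm⁴.
Centroid: ȳ = ΣA·y / ΣA = 12.5 cm.
Transfer each piece to the centroidal x-axis using Ī + A·d² with d = y − 12.5:
  web: d = 0 cm → contributes +1562.5 cm⁴
  top flange (beyond web): d = 12 cm → contributes +547.517 cm⁴
  bottom flange (beyond web): d = -12 cm → contributes +547.517 cm⁴
Total I = 2657.53 cm⁴.
For the y-axis: x̄ = 4.4 cm.
Repeating about the centroidal y-axis gives I_y = 60.2453 cm⁴.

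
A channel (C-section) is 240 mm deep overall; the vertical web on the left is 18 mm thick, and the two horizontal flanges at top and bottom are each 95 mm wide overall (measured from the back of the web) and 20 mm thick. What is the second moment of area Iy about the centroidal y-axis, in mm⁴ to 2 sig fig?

Iy ≈ 5.7 × 10⁶ mm⁴

Treat the section as a set of non-overlapping primitives; coordinates are from the bounding-box lower-left.
Web: 18 × 240, A = 4 320 mm², x = 9 mm, Ī = 116 640 mm⁴.
Top flange (beyond web): 77 × 20, A = 1 540 mm², x = 56.5 mm, Ī = 760 888 mm⁴.
Bottom flange (beyond web): 77 × 20, A = 1 540 mm², x = 56.5 mm, Ī = 760 888 mm⁴.
Centroid: x̄ = ΣA·x / ΣA = 28.77 mm.
Transfer each piece to the centroidal y-axis using Ī + A·d² with d = x − 28.77:
  web: d = -19.77 mm → contributes +1 805 171 mm⁴
  top flange (beyond web): d = 27.73 mm → contributes +1 945 053 mm⁴
  bottom flange (beyond web): d = 27.73 mm → contributes +1 945 053 mm⁴
Total I = 5 695 276 mm⁴.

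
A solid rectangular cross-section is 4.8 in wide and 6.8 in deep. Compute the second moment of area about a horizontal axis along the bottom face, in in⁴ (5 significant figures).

I_base ≈ 503.09 in⁴

The section: 4.8 × 6.8, A = 32.64 in², y = 3.4 in, Ī = 125.7728 in⁴.
Transfer it to the base of the section using Ī + A·d² with d = y − 0:
  the section: d = 3.4 in → contributes +503.0912 in⁴
Total I = 503.0912 in⁴.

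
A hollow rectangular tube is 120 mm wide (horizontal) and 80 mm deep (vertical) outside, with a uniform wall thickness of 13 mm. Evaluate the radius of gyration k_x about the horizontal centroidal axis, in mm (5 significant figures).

Decompose the section into non-overlapping parts with the origin at the bottom-left of its bounding rectangle.
Outer rectangle: 120 × 80, A = 9 600 mm², y = 40 mm, Ī = 5 120 000 mm⁴.
Inner void (subtracted): 94 × 54, A = 5 076 mm², y = 40 mm, Ī = 1 233 468 mm⁴.
By symmetry the centroid is at mid-height, ȳ = 40 mm.
All pieces are centred on the horizontal centroidal axis, so I = ΣĪ (holes subtracted) = 3 886 532 mm⁴.
Radius of gyration: k = √(I/A) = √(3 886 532 / 4 524) = 29.31027 mm.

k_x ≈ 29.310 mm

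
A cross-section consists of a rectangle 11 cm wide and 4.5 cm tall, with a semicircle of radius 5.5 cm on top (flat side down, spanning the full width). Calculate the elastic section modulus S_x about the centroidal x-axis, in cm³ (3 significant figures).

S_x ≈ 126 cm³

Decompose the section into non-overlapping parts with the origin at the bottom-left of its bounding rectangle.
Rectangular body: 11 × 4.5, A = 49.5 cm², y = 2.25 cm, Ī = 83.531 cm⁴.
Semicircular cap: semicircle r = 5.5, A = 47.517 cm², y = 6.8343 cm, Ī = 100.43 cm⁴.
Centroid: ȳ = ΣA·y / ΣA = 4.4953 cm.
Transfer each piece to the centroidal x-axis using Ī + A·d² with d = y − 4.4953:
  rectangular body: d = -2.2453 cm → contributes +333.07 cm⁴
  semicircular cap: d = 2.339 cm → contributes +360.39 cm⁴
Total I = 693.47 cm⁴.
Extreme fibre distance c = 5.5047 cm; S = I/c = 125.98 cm³.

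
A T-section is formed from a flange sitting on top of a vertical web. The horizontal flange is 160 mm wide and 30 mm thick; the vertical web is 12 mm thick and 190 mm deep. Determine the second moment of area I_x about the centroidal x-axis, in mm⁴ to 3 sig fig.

I_x ≈ 2.59 × 10⁷ mm⁴

Break the section into simple shapes (no overlaps), measuring from the bottom-left corner of the bounding box.
Flange: 160 × 30, A = 4 800 mm², y = 205 mm, Ī = 360 000 mm⁴.
Web: 12 × 190, A = 2 280 mm², y = 95 mm, Ī = 6 859 000 mm⁴.
Centroid: ȳ = ΣA·y / ΣA = 169.58 mm.
Transfer each piece to the centroidal x-axis using Ī + A·d² with d = y − 169.58:
  flange: d = 35.424 mm → contributes +6 383 235 mm⁴
  web: d = -74.576 mm → contributes +19 539 494 mm⁴
Total I = 25 922 729 mm⁴.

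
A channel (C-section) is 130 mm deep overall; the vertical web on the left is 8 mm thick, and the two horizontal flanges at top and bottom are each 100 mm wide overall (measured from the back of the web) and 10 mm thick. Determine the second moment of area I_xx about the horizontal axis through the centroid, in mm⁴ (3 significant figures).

Treat the section as a set of non-overlapping primitives; coordinates are from the bounding-box lower-left.
Web: 8 × 130, A = 1 040 mm², y = 65 mm, Ī = 1 464 667 mm⁴.
Top flange (beyond web): 92 × 10, A = 920 mm², y = 125 mm, Ī = 7666.7 mm⁴.
Bottom flange (beyond web): 92 × 10, A = 920 mm², y = 5 mm, Ī = 7666.7 mm⁴.
By symmetry the centroid is at mid-height, ȳ = 65 mm.
Transfer each piece to the horizontal axis through the centroid using Ī + A·d² with d = y − 65:
  web: d = 0 mm → contributes +1 464 667 mm⁴
  top flange (beyond web): d = 60 mm → contributes +3 319 667 mm⁴
  bottom flange (beyond web): d = -60 mm → contributes +3 319 667 mm⁴
Total I = 8 104 000 mm⁴.

I_xx ≈ 8.10 × 10⁶ mm⁴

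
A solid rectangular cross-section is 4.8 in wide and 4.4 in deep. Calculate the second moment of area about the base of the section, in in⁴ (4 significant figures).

I_base ≈ 136.3 in⁴

The section: 4.8 × 4.4, A = 21.12 in², y = 2.2 in, Ī = 34.0736 in⁴.
Transfer it to the bottom edge using Ī + A·d² with d = y − 0:
  the section: d = 2.2 in → contributes +136.294 in⁴
Total I = 136.294 in⁴.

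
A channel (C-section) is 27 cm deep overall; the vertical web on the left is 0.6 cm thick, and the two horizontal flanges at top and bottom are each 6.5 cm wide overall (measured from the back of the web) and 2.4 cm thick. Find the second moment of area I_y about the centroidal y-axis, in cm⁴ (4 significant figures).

I_y ≈ 191.5 cm⁴

Decompose the section into non-overlapping parts with the origin at the bottom-left of its bounding rectangle.
Web: 0.6 × 27, A = 16.2 cm², x = 0.3 cm, Ī = 0.486 cm⁴.
Top flange (beyond web): 5.9 × 2.4, A = 14.16 cm², x = 3.55 cm, Ī = 41.0758 cm⁴.
Bottom flange (beyond web): 5.9 × 2.4, A = 14.16 cm², x = 3.55 cm, Ī = 41.0758 cm⁴.
Centroid: x̄ = ΣA·x / ΣA = 2.36739 cm.
Transfer each piece to the centroidal y-axis using Ī + A·d² with d = x − 2.36739:
  web: d = -2.06739 cm → contributes +69.7261 cm⁴
  top flange (beyond web): d = 1.18261 cm → contributes +60.8797 cm⁴
  bottom flange (beyond web): d = 1.18261 cm → contributes +60.8797 cm⁴
Total I = 191.485 cm⁴.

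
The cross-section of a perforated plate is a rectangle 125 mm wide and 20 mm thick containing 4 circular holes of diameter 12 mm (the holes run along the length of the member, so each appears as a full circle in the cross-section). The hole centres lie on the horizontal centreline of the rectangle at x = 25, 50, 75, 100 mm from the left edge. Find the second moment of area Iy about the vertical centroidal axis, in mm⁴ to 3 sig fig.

Split into non-overlapping primitives; take the origin at the lower-left of the bounding box.
Plate: 125 × 20, A = 2 500 mm², x = 62.5 mm, Ī = 3 255 208 mm⁴.
Hole 1 (subtracted): ⌀12, A = 113.1 mm², x = 25 mm, Ī = 1017.9 mm⁴.
Hole 2 (subtracted): ⌀12, A = 113.1 mm², x = 50 mm, Ī = 1017.9 mm⁴.
Hole 3 (subtracted): ⌀12, A = 113.1 mm², x = 75 mm, Ī = 1017.9 mm⁴.
Hole 4 (subtracted): ⌀12, A = 113.1 mm², x = 100 mm, Ī = 1017.9 mm⁴.
By symmetry the centroid is at mid-width, x̄ = 62.5 mm.
Transfer each piece to the vertical centroidal axis using Ī + A·d² with d = x − 62.5:
  plate: d = 0 mm → contributes +3 255 208 mm⁴
  hole 1: d = -37.5 mm → contributes −160 061 mm⁴
  hole 2: d = -12.5 mm → contributes −18 689 mm⁴
  hole 3: d = 12.5 mm → contributes −18 689 mm⁴
  hole 4: d = 37.5 mm → contributes −160 061 mm⁴
Total I = 2 897 708 mm⁴.

Iy ≈ 2.90 × 10⁶ mm⁴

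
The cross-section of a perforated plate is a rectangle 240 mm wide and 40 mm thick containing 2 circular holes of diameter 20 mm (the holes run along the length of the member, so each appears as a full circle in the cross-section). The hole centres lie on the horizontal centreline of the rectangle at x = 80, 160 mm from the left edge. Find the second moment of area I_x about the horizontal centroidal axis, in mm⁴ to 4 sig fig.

Treat the section as a set of non-overlapping primitives; coordinates are from the bounding-box lower-left.
Plate: 240 × 40, A = 9 600 mm², y = 20 mm, Ī = 1 280 000 mm⁴.
Hole 1 (subtracted): ⌀20, A = 314.159 mm², y = 20 mm, Ī = 7853.98 mm⁴.
Hole 2 (subtracted): ⌀20, A = 314.159 mm², y = 20 mm, Ī = 7853.98 mm⁴.
By symmetry the centroid is at mid-height, ȳ = 20 mm.
All pieces are centred on the horizontal centroidal axis, so I = ΣĪ (holes subtracted) = 1 264 292 mm⁴.

I_x ≈ 1.264 × 10⁶ mm⁴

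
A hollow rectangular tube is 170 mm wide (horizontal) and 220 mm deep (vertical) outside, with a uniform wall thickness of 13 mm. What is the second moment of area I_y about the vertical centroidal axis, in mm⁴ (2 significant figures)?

Split into non-overlapping primitives; take the origin at the lower-left of the bounding box.
Outer rectangle: 170 × 220, A = 37 400 mm², x = 85 mm, Ī = 90 071 667 mm⁴.
Inner void (subtracted): 144 × 194, A = 27 936 mm², x = 85 mm, Ī = 48 273 408 mm⁴.
By symmetry the centroid is at mid-width, x̄ = 85 mm.
All pieces are centred on the vertical centroidal axis, so I = ΣĪ (holes subtracted) = 41 798 259 mm⁴.

I_y ≈ 4.2 × 10⁷ mm⁴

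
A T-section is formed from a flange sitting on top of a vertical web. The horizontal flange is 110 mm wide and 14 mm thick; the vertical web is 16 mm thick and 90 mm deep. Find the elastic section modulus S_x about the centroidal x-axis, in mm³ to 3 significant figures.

S_x ≈ 4.19 × 10⁴ mm³

Treat the section as a set of non-overlapping primitives; coordinates are from the bounding-box lower-left.
Flange: 110 × 14, A = 1 540 mm², y = 97 mm, Ī = 25 153 mm⁴.
Web: 16 × 90, A = 1 440 mm², y = 45 mm, Ī = 972 000 mm⁴.
Centroid: ȳ = ΣA·y / ΣA = 71.872 mm.
Transfer each piece to the centroidal x-axis using Ī + A·d² with d = y − 71.872:
  flange: d = 25.128 mm → contributes +997 497 mm⁴
  web: d = -26.872 mm → contributes +2 011 868 mm⁴
Total I = 3 009 365 mm⁴.
Extreme fibre distance c = 71.872 mm; S = I/c = 41 871 mm³.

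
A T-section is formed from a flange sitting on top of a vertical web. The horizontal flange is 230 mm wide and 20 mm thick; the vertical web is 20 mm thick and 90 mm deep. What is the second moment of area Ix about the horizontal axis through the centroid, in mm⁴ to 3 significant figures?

Ix ≈ 5.28 × 10⁶ mm⁴

Break the section into simple shapes (no overlaps), measuring from the bottom-left corner of the bounding box.
Flange: 230 × 20, A = 4 600 mm², y = 100 mm, Ī = 153 333 mm⁴.
Web: 20 × 90, A = 1 800 mm², y = 45 mm, Ī = 1 215 000 mm⁴.
Centroid: ȳ = ΣA·y / ΣA = 84.531 mm.
Transfer each piece to the horizontal axis through the centroid using Ī + A·d² with d = y − 84.531:
  flange: d = 15.469 mm → contributes +1 254 032 mm⁴
  web: d = -39.531 mm → contributes +4 027 896 mm⁴
Total I = 5 281 927 mm⁴.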